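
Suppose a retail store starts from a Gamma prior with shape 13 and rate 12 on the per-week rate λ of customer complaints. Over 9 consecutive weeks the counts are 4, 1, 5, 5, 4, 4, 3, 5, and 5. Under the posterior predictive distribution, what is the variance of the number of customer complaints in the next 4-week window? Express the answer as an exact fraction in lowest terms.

100/9

Total count: 4 + 1 + 5 + 5 + 4 + 4 + 3 + 5 + 5 = 36.
Total exposure: 9 weeks.
By Gamma–Poisson conjugacy, the posterior is Gamma(α + Σx, β + Σt) = Gamma(13 + 36, 12 + 9) = Gamma(49, 21).
The posterior predictive for a window of length T is Negative Binomial with variance T·α'·(β'+T)/β'² = 4·49·25/441 = 100/9.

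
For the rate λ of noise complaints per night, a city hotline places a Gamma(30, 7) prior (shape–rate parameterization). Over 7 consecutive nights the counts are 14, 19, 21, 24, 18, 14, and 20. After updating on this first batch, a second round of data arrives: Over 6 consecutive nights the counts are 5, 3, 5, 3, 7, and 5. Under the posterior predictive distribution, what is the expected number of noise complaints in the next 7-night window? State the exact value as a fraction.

Total count: 14 + 19 + 21 + 24 + 18 + 14 + 20 = 130.
Total exposure: 7 nights.
After the first batch: Gamma(30 + 130, 7 + 7) = Gamma(160, 14).
Total count: 5 + 3 + 5 + 3 + 7 + 5 = 28.
Total exposure: 6 nights.
After the second batch: Gamma(160 + 28, 14 + 6) = Gamma(188, 20).
Predictive mean over a 7-night window = T·E[λ|data] = 7·188/20 = 329/5.

329/5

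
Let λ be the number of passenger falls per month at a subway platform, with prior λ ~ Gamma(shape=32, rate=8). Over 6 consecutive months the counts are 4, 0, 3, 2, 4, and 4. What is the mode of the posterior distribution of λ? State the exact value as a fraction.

24/7

Total count: 4 + 0 + 3 + 2 + 4 + 4 = 17.
Total exposure: 6 months.
By Gamma–Poisson conjugacy, the posterior is Gamma(α + Σx, β + Σt) = Gamma(32 + 17, 8 + 6) = Gamma(49, 14).
Posterior mode = (α'−1)/β' = 48/14 = 24/7.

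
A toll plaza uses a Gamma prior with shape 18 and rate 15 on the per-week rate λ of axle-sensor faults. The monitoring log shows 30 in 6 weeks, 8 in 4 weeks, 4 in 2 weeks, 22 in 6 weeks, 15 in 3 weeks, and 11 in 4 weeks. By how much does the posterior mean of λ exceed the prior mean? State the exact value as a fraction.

Total count: 30 + 8 + 4 + 22 + 15 + 11 = 90.
Total exposure: 6 + 4 + 2 + 6 + 3 + 4 = 25 weeks.
Gamma(α, β) with Poisson data over total exposure Σt gives posterior Gamma(α+Σx, β+Σt) = Gamma(108, 40).
Posterior mean = 108/40 = 27/10; prior mean = 18/15 = 6/5. Difference = 27/10 − 6/5 = 3/2.

3/2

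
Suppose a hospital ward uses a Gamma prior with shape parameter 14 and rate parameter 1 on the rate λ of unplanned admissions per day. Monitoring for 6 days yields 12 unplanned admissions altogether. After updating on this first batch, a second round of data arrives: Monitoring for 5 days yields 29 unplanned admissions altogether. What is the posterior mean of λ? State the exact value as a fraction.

55/12

Total count 12 over total exposure 6 days.
After the first batch: Gamma(14 + 12, 1 + 6) = Gamma(26, 7).
Total count 29 over total exposure 5 days.
After the second batch: Gamma(26 + 29, 7 + 5) = Gamma(55, 12).
Posterior mean = α'/β' = 55/12.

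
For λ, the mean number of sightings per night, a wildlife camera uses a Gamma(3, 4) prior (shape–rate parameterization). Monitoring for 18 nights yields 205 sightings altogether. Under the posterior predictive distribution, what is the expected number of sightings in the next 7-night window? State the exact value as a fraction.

728/11

Total count 205 over total exposure 18 nights.
Conjugate update: add total count to the shape and total exposure to the rate, giving Gamma(208, 22).
Predictive mean over a 7-night window = T·E[λ|data] = 7·208/22 = 728/11.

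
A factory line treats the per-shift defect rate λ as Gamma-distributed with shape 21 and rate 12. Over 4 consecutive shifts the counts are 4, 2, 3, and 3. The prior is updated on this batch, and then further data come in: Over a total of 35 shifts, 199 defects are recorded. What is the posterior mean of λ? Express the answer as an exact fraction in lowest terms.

Total count: 4 + 2 + 3 + 3 = 12.
Total exposure: 4 shifts.
After the first batch: Gamma(21 + 12, 12 + 4) = Gamma(33, 16).
Total count 199 over total exposure 35 shifts.
After the second batch: Gamma(33 + 199, 16 + 35) = Gamma(232, 51).
Posterior mean = α'/β' = 232/51.

232/51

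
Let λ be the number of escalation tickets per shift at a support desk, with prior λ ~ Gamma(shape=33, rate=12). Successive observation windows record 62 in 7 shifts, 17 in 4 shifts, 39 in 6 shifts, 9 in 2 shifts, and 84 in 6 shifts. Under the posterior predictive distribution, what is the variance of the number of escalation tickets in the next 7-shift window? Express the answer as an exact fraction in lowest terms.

Total count: 62 + 17 + 39 + 9 + 84 = 211.
Total exposure: 7 + 4 + 6 + 2 + 6 = 25 shifts.
By Gamma–Poisson conjugacy, the posterior is Gamma(α + Σx, β + Σt) = Gamma(33 + 211, 12 + 25) = Gamma(244, 37).
The posterior predictive for a window of length T is Negative Binomial with variance T·α'·(β'+T)/β'² = 7·244·44/1369 = 75152/1369.

75152/1369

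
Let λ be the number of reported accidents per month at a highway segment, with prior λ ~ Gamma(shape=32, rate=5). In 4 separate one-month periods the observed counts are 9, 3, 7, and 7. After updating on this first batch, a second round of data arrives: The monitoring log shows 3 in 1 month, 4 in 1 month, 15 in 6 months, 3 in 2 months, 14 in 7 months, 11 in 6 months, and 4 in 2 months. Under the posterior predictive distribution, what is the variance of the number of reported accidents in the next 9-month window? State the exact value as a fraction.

Total count: 9 + 3 + 7 + 7 = 26.
Total exposure: 4 months.
After the first batch: Gamma(32 + 26, 5 + 4) = Gamma(58, 9).
Total count: 3 + 4 + 15 + 3 + 14 + 11 + 4 = 54.
Total exposure: 1 + 1 + 6 + 2 + 7 + 6 + 2 = 25 months.
After the second batch: Gamma(58 + 54, 9 + 25) = Gamma(112, 34).
The posterior predictive for a window of length T is Negative Binomial with variance T·α'·(β'+T)/β'² = 9·112·43/1156 = 10836/289.

10836/289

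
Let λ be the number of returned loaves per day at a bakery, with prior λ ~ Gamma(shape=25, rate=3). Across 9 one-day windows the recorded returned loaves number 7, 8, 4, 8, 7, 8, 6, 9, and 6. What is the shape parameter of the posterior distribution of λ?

88

Total count: 7 + 8 + 4 + 8 + 7 + 8 + 6 + 9 + 6 = 63.
Total exposure: 9 days.
The Gamma prior is conjugate for the Poisson rate, so λ | data ~ Gamma(25+63, 3+9) = Gamma(88, 12).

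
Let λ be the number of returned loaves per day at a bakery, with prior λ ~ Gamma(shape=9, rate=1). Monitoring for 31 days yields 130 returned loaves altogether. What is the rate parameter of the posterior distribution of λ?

32

Total count 130 over total exposure 31 days.
The Gamma prior is conjugate for the Poisson rate, so λ | data ~ Gamma(9+130, 1+31) = Gamma(139, 32).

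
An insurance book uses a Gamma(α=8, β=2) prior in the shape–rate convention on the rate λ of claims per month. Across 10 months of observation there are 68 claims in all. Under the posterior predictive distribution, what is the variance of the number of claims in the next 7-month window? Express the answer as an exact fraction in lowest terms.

Total count 68 over total exposure 10 months.
Gamma(α, β) with Poisson data over total exposure Σt gives posterior Gamma(α+Σx, β+Σt) = Gamma(76, 12).
The posterior predictive for a window of length T is Negative Binomial with variance T·α'·(β'+T)/β'² = 7·76·19/144 = 2527/36.

2527/36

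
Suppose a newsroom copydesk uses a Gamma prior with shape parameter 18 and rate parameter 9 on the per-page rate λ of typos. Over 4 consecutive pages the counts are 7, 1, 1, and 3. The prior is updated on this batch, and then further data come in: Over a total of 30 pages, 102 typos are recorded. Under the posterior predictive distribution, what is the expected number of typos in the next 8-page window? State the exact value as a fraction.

1056/43

Total count: 7 + 1 + 1 + 3 = 12.
Total exposure: 4 pages.
After the first batch: Gamma(18 + 12, 9 + 4) = Gamma(30, 13).
Total count 102 over total exposure 30 pages.
After the second batch: Gamma(30 + 102, 13 + 30) = Gamma(132, 43).
Predictive mean over an 8-page window = T·E[λ|data] = 8·132/43 = 1056/43.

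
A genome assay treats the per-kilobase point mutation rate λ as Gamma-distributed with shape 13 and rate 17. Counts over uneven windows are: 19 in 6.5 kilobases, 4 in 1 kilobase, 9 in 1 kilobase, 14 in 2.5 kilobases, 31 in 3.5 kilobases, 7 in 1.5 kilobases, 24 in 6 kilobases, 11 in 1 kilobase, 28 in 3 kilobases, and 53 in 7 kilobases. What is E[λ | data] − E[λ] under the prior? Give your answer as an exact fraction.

Total count: 19 + 4 + 9 + 14 + 31 + 7 + 24 + 11 + 28 + 53 = 200.
Total exposure: 6.5 + 1 + 1 + 2.5 + 3.5 + 1.5 + 6 + 1 + 3 + 7 = 33 kilobases.
Gamma(α, β) with Poisson data over total exposure Σt gives posterior Gamma(α+Σx, β+Σt) = Gamma(213, 50).
Posterior mean = 213/50 = 213/50; prior mean = 13/17 = 13/17. Difference = 213/50 − 13/17 = 2971/850.

2971/850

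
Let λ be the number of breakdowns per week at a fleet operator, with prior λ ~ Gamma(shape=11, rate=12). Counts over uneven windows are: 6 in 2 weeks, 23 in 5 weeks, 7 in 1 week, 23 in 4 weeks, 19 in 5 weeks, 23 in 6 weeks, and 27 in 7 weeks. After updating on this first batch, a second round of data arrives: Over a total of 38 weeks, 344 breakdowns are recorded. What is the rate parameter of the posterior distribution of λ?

Total count: 6 + 23 + 7 + 23 + 19 + 23 + 27 = 128.
Total exposure: 2 + 5 + 1 + 4 + 5 + 6 + 7 = 30 weeks.
After the first batch: Gamma(11 + 128, 12 + 30) = Gamma(139, 42).
Total count 344 over total exposure 38 weeks.
After the second batch: Gamma(139 + 344, 42 + 38) = Gamma(483, 80).

80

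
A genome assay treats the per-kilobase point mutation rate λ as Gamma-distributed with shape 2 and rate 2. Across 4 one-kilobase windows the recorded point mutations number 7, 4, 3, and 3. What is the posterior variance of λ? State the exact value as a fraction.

19/36

Total count: 7 + 4 + 3 + 3 = 17.
Total exposure: 4 kilobases.
By Gamma–Poisson conjugacy, the posterior is Gamma(α + Σx, β + Σt) = Gamma(2 + 17, 2 + 4) = Gamma(19, 6).
Posterior variance = α'/β'² = 19/36.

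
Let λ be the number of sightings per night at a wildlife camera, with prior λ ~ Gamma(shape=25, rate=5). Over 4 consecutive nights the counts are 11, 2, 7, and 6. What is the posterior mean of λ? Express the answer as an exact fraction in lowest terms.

17/3

Total count: 11 + 2 + 7 + 6 = 26.
Total exposure: 4 nights.
Gamma(α, β) with Poisson data over total exposure Σt gives posterior Gamma(α+Σx, β+Σt) = Gamma(51, 9).
Posterior mean = α'/β' = 51/9 = 17/3.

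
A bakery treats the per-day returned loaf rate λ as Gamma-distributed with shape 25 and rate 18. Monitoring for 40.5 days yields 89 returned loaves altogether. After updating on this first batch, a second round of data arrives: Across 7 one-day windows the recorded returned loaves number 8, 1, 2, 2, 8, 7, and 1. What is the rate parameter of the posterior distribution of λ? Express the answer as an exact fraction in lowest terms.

131/2

Total count 89 over total exposure 40.5 days.
After the first batch: Gamma(25 + 89, 18 + 40.5) = Gamma(114, 117/2).
Total count: 8 + 1 + 2 + 2 + 8 + 7 + 1 = 29.
Total exposure: 7 days.
After the second batch: Gamma(114 + 29, 117/2 + 7) = Gamma(143, 131/2).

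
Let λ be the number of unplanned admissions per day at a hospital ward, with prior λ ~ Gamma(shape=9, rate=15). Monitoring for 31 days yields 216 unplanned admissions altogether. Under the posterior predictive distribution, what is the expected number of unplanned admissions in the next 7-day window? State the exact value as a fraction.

1575/46

Total count 216 over total exposure 31 days.
The Gamma prior is conjugate for the Poisson rate, so λ | data ~ Gamma(9+216, 15+31) = Gamma(225, 46).
Predictive mean over a 7-day window = T·E[λ|data] = 7·225/46 = 1575/46.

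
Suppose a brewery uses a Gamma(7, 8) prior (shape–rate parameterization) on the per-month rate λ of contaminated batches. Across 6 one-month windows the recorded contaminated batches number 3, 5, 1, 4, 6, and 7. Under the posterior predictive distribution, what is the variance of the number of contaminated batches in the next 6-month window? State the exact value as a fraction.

990/49

Total count: 3 + 5 + 1 + 4 + 6 + 7 = 26.
Total exposure: 6 months.
The Gamma prior is conjugate for the Poisson rate, so λ | data ~ Gamma(7+26, 8+6) = Gamma(33, 14).
The posterior predictive for a window of length T is Negative Binomial with variance T·α'·(β'+T)/β'² = 6·33·20/196 = 990/49.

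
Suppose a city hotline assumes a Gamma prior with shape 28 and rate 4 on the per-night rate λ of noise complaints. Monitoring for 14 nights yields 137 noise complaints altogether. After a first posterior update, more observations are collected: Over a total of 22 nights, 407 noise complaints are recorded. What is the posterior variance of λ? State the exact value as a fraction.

143/400

Total count 137 over total exposure 14 nights.
After the first batch: Gamma(28 + 137, 4 + 14) = Gamma(165, 18).
Total count 407 over total exposure 22 nights.
After the second batch: Gamma(165 + 407, 18 + 22) = Gamma(572, 40).
Posterior variance = α'/β'² = 572/1600 = 143/400.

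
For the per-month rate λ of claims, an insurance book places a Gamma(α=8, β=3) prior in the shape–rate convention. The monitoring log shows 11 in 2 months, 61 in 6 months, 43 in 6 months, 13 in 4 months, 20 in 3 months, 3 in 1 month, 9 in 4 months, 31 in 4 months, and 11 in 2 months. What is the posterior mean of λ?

6

Total count: 11 + 61 + 43 + 13 + 20 + 3 + 9 + 31 + 11 = 202.
Total exposure: 2 + 6 + 6 + 4 + 3 + 1 + 4 + 4 + 2 = 32 months.
Gamma(α, β) with Poisson data over total exposure Σt gives posterior Gamma(α+Σx, β+Σt) = Gamma(210, 35).
Posterior mean = α'/β' = 210/35 = 6.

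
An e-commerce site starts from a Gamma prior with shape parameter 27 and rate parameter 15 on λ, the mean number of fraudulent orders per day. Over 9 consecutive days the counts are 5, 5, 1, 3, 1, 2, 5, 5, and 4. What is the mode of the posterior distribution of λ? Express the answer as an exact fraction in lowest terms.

Total count: 5 + 5 + 1 + 3 + 1 + 2 + 5 + 5 + 4 = 31.
Total exposure: 9 days.
By Gamma–Poisson conjugacy, the posterior is Gamma(α + Σx, β + Σt) = Gamma(27 + 31, 15 + 9) = Gamma(58, 24).
Posterior mode = (α'−1)/β' = 57/24 = 19/8.

19/8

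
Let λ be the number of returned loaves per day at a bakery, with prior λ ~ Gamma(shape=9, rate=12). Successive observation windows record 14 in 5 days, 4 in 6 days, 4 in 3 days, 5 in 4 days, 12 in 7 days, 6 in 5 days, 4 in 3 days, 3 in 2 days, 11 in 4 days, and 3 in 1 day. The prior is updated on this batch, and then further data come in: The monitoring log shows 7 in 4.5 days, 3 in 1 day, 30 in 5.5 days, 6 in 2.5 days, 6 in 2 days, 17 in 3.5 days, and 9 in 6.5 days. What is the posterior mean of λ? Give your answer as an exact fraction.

306/155

Total count: 14 + 4 + 4 + 5 + 12 + 6 + 4 + 3 + 11 + 3 = 66.
Total exposure: 5 + 6 + 3 + 4 + 7 + 5 + 3 + 2 + 4 + 1 = 40 days.
After the first batch: Gamma(9 + 66, 12 + 40) = Gamma(75, 52).
Total count: 7 + 3 + 30 + 6 + 6 + 17 + 9 = 78.
Total exposure: 4.5 + 1 + 5.5 + 2.5 + 2 + 3.5 + 6.5 = 25.5 days.
After the second batch: Gamma(75 + 78, 52 + 25.5) = Gamma(153, 155/2).
Posterior mean = α'/β' = 153/(155/2) = 306/155.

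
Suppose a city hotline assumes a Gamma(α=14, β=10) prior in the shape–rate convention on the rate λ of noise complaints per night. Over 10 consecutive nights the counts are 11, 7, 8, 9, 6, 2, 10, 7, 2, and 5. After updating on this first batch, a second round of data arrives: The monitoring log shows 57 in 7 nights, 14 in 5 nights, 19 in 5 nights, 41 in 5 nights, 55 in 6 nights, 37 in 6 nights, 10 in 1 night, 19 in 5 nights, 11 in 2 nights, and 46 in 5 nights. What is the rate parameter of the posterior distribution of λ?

Total count: 11 + 7 + 8 + 9 + 6 + 2 + 10 + 7 + 2 + 5 = 67.
Total exposure: 10 nights.
After the first batch: Gamma(14 + 67, 10 + 10) = Gamma(81, 20).
Total count: 57 + 14 + 19 + 41 + 55 + 37 + 10 + 19 + 11 + 46 = 309.
Total exposure: 7 + 5 + 5 + 5 + 6 + 6 + 1 + 5 + 2 + 5 = 47 nights.
After the second batch: Gamma(81 + 309, 20 + 47) = Gamma(390, 67).

67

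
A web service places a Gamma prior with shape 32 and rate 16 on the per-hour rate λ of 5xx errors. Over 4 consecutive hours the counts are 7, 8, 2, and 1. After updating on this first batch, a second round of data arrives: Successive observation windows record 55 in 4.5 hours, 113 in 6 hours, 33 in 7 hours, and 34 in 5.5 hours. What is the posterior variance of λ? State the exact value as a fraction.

285/1849

Total count: 7 + 8 + 2 + 1 = 18.
Total exposure: 4 hours.
After the first batch: Gamma(32 + 18, 16 + 4) = Gamma(50, 20).
Total count: 55 + 113 + 33 + 34 = 235.
Total exposure: 4.5 + 6 + 7 + 5.5 = 23 hours.
After the second batch: Gamma(50 + 235, 20 + 23) = Gamma(285, 43).
Posterior variance = α'/β'² = 285/1849.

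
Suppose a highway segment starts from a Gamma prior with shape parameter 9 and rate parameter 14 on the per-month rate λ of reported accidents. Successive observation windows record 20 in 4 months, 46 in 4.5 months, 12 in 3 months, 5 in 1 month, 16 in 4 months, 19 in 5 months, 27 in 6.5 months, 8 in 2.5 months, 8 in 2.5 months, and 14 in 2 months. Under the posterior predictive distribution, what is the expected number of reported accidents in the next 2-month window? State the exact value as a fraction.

Total count: 20 + 46 + 12 + 5 + 16 + 19 + 27 + 8 + 8 + 14 = 175.
Total exposure: 4 + 4.5 + 3 + 1 + 4 + 5 + 6.5 + 2.5 + 2.5 + 2 = 35 months.
Conjugate update: add total count to the shape and total exposure to the rate, giving Gamma(184, 49).
Predictive mean over a 2-month window = T·E[λ|data] = 2·184/49 = 368/49.

368/49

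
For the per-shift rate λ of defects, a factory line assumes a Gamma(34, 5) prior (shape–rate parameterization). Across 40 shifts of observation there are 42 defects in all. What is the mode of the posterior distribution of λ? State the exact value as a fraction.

5/3

Total count 42 over total exposure 40 shifts.
Gamma(α, β) with Poisson data over total exposure Σt gives posterior Gamma(α+Σx, β+Σt) = Gamma(76, 45).
Posterior mode = (α'−1)/β' = 75/45 = 5/3.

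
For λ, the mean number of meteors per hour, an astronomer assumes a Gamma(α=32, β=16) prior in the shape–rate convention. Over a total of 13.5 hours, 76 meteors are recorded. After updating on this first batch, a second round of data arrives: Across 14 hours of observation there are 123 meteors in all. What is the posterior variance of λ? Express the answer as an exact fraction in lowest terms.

Total count 76 over total exposure 13.5 hours.
After the first batch: Gamma(32 + 76, 16 + 13.5) = Gamma(108, 59/2).
Total count 123 over total exposure 14 hours.
After the second batch: Gamma(108 + 123, 59/2 + 14) = Gamma(231, 87/2).
Posterior variance = α'/β'² = 231/(7569/4) = 308/2523.

308/2523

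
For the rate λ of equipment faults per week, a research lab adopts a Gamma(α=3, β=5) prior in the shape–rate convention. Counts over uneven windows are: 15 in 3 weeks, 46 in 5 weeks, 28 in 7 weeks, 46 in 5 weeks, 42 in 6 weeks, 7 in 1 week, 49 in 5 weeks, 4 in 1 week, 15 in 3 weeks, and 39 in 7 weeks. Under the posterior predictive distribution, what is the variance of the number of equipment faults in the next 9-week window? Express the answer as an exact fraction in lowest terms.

8379/128

Total count: 15 + 46 + 28 + 46 + 42 + 7 + 49 + 4 + 15 + 39 = 291.
Total exposure: 3 + 5 + 7 + 5 + 6 + 1 + 5 + 1 + 3 + 7 = 43 weeks.
The Gamma prior is conjugate for the Poisson rate, so λ | data ~ Gamma(3+291, 5+43) = Gamma(294, 48).
The posterior predictive for a window of length T is Negative Binomial with variance T·α'·(β'+T)/β'² = 9·294·57/2304 = 8379/128.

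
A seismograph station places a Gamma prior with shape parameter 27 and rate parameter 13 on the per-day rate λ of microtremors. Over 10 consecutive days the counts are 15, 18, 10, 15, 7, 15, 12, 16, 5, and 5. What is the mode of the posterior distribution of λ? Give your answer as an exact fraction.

Total count: 15 + 18 + 10 + 15 + 7 + 15 + 12 + 16 + 5 + 5 = 118.
Total exposure: 10 days.
Gamma(α, β) with Poisson data over total exposure Σt gives posterior Gamma(α+Σx, β+Σt) = Gamma(145, 23).
Posterior mode = (α'−1)/β' = 144/23.

144/23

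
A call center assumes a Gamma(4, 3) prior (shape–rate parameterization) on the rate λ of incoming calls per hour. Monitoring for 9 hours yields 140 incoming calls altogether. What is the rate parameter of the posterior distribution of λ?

Total count 140 over total exposure 9 hours.
Gamma(α, β) with Poisson data over total exposure Σt gives posterior Gamma(α+Σx, β+Σt) = Gamma(144, 12).

12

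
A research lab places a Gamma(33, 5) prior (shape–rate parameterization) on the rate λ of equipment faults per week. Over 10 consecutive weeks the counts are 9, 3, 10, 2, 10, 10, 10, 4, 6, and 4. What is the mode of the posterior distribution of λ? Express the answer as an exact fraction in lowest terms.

20/3

Total count: 9 + 3 + 10 + 2 + 10 + 10 + 10 + 4 + 6 + 4 = 68.
Total exposure: 10 weeks.
The Gamma prior is conjugate for the Poisson rate, so λ | data ~ Gamma(33+68, 5+10) = Gamma(101, 15).
Posterior mode = (α'−1)/β' = 100/15 = 20/3.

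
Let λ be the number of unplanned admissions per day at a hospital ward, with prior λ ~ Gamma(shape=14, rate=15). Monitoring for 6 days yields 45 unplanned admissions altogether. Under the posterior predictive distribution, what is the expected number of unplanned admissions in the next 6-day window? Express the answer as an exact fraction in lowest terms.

118/7

Total count 45 over total exposure 6 days.
Gamma(α, β) with Poisson data over total exposure Σt gives posterior Gamma(α+Σx, β+Σt) = Gamma(59, 21).
Predictive mean over a 6-day window = T·E[λ|data] = 6·59/21 = 118/7.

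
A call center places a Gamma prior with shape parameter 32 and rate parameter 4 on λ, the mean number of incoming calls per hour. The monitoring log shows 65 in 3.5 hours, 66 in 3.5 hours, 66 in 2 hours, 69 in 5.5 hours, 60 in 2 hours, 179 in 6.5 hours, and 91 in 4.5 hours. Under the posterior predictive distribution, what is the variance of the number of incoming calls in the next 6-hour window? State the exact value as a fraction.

Total count: 65 + 66 + 66 + 69 + 60 + 179 + 91 = 596.
Total exposure: 3.5 + 3.5 + 2 + 5.5 + 2 + 6.5 + 4.5 = 27.5 hours.
Posterior: α' = 32 + 596 = 628, β' = 4 + 27.5 = 63/2.
The posterior predictive for a window of length T is Negative Binomial with variance T·α'·(β'+T)/β'² = 6·628·(75/2)/(3969/4) = 62800/441.

62800/441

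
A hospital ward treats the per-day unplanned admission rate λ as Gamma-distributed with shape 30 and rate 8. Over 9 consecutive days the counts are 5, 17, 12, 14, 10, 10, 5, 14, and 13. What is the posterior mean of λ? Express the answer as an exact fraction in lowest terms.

130/17

Total count: 5 + 17 + 12 + 14 + 10 + 10 + 5 + 14 + 13 = 100.
Total exposure: 9 days.
Conjugate update: add total count to the shape and total exposure to the rate, giving Gamma(130, 17).
Posterior mean = α'/β' = 130/17.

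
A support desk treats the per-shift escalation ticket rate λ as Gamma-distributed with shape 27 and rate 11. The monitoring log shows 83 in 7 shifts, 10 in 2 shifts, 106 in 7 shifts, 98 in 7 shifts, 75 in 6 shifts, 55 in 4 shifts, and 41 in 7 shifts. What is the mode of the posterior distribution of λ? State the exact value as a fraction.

Total count: 83 + 10 + 106 + 98 + 75 + 55 + 41 = 468.
Total exposure: 7 + 2 + 7 + 7 + 6 + 4 + 7 = 40 shifts.
Conjugate update: add total count to the shape and total exposure to the rate, giving Gamma(495, 51).
Posterior mode = (α'−1)/β' = 494/51.

494/51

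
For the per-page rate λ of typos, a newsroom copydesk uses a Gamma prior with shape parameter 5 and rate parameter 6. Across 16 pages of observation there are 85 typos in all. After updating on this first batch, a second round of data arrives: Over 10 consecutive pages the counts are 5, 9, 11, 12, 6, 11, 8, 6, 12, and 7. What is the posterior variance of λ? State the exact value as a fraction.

Total count 85 over total exposure 16 pages.
After the first batch: Gamma(5 + 85, 6 + 16) = Gamma(90, 22).
Total count: 5 + 9 + 11 + 12 + 6 + 11 + 8 + 6 + 12 + 7 = 87.
Total exposure: 10 pages.
After the second batch: Gamma(90 + 87, 22 + 10) = Gamma(177, 32).
Posterior variance = α'/β'² = 177/1024.

177/1024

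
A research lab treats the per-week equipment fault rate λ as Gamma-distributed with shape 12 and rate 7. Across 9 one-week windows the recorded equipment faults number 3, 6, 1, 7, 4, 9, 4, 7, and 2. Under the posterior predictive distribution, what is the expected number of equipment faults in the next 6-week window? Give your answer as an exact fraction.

Total count: 3 + 6 + 1 + 7 + 4 + 9 + 4 + 7 + 2 = 43.
Total exposure: 9 weeks.
Conjugate update: add total count to the shape and total exposure to the rate, giving Gamma(55, 16).
Predictive mean over a 6-week window = T·E[λ|data] = 6·55/16 = 165/8.

165/8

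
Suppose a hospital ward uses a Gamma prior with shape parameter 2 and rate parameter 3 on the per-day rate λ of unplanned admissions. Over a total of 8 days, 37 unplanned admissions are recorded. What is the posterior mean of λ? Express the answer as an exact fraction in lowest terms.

39/11

Total count 37 over total exposure 8 days.
Posterior: α' = 2 + 37 = 39, β' = 3 + 8 = 11.
Posterior mean = α'/β' = 39/11.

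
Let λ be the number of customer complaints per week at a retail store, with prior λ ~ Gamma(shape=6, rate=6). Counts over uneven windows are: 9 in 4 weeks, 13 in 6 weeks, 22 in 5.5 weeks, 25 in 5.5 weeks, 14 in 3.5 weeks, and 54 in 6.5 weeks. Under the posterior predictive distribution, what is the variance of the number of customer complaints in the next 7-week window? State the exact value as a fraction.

Total count: 9 + 13 + 22 + 25 + 14 + 54 = 137.
Total exposure: 4 + 6 + 5.5 + 5.5 + 3.5 + 6.5 = 31 weeks.
The Gamma prior is conjugate for the Poisson rate, so λ | data ~ Gamma(6+137, 6+31) = Gamma(143, 37).
The posterior predictive for a window of length T is Negative Binomial with variance T·α'·(β'+T)/β'² = 7·143·44/1369 = 44044/1369.

44044/1369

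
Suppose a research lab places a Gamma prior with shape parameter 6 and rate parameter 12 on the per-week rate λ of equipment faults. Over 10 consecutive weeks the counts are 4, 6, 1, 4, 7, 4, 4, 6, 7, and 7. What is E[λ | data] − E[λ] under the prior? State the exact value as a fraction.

45/22

Total count: 4 + 6 + 1 + 4 + 7 + 4 + 4 + 6 + 7 + 7 = 50.
Total exposure: 10 weeks.
Posterior: α' = 6 + 50 = 56, β' = 12 + 10 = 22.
Posterior mean = 56/22 = 28/11; prior mean = 6/12 = 1/2. Difference = 28/11 − 1/2 = 45/22.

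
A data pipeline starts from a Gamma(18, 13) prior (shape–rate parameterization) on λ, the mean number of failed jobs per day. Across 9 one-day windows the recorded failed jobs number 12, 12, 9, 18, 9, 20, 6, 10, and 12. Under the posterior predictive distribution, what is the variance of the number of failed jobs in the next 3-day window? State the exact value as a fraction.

4725/242

Total count: 12 + 12 + 9 + 18 + 9 + 20 + 6 + 10 + 12 = 108.
Total exposure: 9 days.
The Gamma prior is conjugate for the Poisson rate, so λ | data ~ Gamma(18+108, 13+9) = Gamma(126, 22).
The posterior predictive for a window of length T is Negative Binomial with variance T·α'·(β'+T)/β'² = 3·126·25/484 = 4725/242.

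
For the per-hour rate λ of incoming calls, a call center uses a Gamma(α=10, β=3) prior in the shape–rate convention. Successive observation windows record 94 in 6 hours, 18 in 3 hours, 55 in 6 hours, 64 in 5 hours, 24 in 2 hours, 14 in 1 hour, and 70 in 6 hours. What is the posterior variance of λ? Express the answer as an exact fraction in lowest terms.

349/1024

Total count: 94 + 18 + 55 + 64 + 24 + 14 + 70 = 339.
Total exposure: 6 + 3 + 6 + 5 + 2 + 1 + 6 = 29 hours.
Conjugate update: add total count to the shape and total exposure to the rate, giving Gamma(349, 32).
Posterior variance = α'/β'² = 349/1024.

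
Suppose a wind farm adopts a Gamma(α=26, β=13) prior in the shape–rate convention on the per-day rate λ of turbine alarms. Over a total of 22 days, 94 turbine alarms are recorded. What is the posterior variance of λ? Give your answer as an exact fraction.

24/245

Total count 94 over total exposure 22 days.
Conjugate update: add total count to the shape and total exposure to the rate, giving Gamma(120, 35).
Posterior variance = α'/β'² = 120/1225 = 24/245.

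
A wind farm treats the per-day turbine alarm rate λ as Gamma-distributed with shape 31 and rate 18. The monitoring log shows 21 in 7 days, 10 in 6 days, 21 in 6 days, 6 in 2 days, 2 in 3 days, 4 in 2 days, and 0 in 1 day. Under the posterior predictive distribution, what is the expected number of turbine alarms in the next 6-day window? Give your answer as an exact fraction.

38/3

Total count: 21 + 10 + 21 + 6 + 2 + 4 + 0 = 64.
Total exposure: 7 + 6 + 6 + 2 + 3 + 2 + 1 = 27 days.
By Gamma–Poisson conjugacy, the posterior is Gamma(α + Σx, β + Σt) = Gamma(31 + 64, 18 + 27) = Gamma(95, 45).
Predictive mean over a 6-day window = T·E[λ|data] = 6·95/45 = 38/3.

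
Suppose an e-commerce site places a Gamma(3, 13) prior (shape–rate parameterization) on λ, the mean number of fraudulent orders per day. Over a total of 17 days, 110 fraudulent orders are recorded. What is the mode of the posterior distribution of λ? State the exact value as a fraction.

Total count 110 over total exposure 17 days.
By Gamma–Poisson conjugacy, the posterior is Gamma(α + Σx, β + Σt) = Gamma(3 + 110, 13 + 17) = Gamma(113, 30).
Posterior mode = (α'−1)/β' = 112/30 = 56/15.

56/15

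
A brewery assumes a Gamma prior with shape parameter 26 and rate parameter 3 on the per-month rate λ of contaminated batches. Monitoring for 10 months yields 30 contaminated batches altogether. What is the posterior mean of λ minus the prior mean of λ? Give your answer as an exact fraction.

Total count 30 over total exposure 10 months.
Gamma(α, β) with Poisson data over total exposure Σt gives posterior Gamma(α+Σx, β+Σt) = Gamma(56, 13).
Posterior mean = 56/13 = 56/13; prior mean = 26/3 = 26/3. Difference = 56/13 − 26/3 = -170/39.

-170/39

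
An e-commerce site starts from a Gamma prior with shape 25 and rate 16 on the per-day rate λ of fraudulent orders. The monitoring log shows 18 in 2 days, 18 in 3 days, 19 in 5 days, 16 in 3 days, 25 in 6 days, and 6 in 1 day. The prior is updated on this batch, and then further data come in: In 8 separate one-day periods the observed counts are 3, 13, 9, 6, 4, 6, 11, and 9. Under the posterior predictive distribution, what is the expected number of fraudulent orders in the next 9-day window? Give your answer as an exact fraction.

Total count: 18 + 18 + 19 + 16 + 25 + 6 = 102.
Total exposure: 2 + 3 + 5 + 3 + 6 + 1 = 20 days.
After the first batch: Gamma(25 + 102, 16 + 20) = Gamma(127, 36).
Total count: 3 + 13 + 9 + 6 + 4 + 6 + 11 + 9 = 61.
Total exposure: 8 days.
After the second batch: Gamma(127 + 61, 36 + 8) = Gamma(188, 44).
Predictive mean over a 9-day window = T·E[λ|data] = 9·188/44 = 423/11.

423/11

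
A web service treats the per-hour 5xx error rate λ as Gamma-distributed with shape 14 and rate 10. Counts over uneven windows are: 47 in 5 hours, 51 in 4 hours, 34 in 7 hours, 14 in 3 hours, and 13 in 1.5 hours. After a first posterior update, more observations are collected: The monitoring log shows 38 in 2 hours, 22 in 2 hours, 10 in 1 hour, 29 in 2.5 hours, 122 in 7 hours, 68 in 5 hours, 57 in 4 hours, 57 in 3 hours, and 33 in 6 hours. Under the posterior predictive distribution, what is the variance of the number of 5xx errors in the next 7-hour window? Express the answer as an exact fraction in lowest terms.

Total count: 47 + 51 + 34 + 14 + 13 = 159.
Total exposure: 5 + 4 + 7 + 3 + 1.5 = 20.5 hours.
After the first batch: Gamma(14 + 159, 10 + 20.5) = Gamma(173, 61/2).
Total count: 38 + 22 + 10 + 29 + 122 + 68 + 57 + 57 + 33 = 436.
Total exposure: 2 + 2 + 1 + 2.5 + 7 + 5 + 4 + 3 + 6 = 32.5 hours.
After the second batch: Gamma(173 + 436, 61/2 + 32.5) = Gamma(609, 63).
The posterior predictive for a window of length T is Negative Binomial with variance T·α'·(β'+T)/β'² = 7·609·70/3969 = 2030/27.

2030/27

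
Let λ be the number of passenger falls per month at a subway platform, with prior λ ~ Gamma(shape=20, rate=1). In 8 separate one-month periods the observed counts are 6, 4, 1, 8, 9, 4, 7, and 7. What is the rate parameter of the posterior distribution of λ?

Total count: 6 + 4 + 1 + 8 + 9 + 4 + 7 + 7 = 46.
Total exposure: 8 months.
Posterior: α' = 20 + 46 = 66, β' = 1 + 8 = 9.

9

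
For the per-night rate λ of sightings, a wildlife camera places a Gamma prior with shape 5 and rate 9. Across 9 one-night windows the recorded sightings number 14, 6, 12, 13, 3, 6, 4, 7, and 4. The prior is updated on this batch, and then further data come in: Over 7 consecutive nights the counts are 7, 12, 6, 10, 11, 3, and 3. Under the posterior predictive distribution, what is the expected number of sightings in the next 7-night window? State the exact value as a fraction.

882/25

Total count: 14 + 6 + 12 + 13 + 3 + 6 + 4 + 7 + 4 = 69.
Total exposure: 9 nights.
After the first batch: Gamma(5 + 69, 9 + 9) = Gamma(74, 18).
Total count: 7 + 12 + 6 + 10 + 11 + 3 + 3 = 52.
Total exposure: 7 nights.
After the second batch: Gamma(74 + 52, 18 + 7) = Gamma(126, 25).
Predictive mean over a 7-night window = T·E[λ|data] = 7·126/25 = 882/25.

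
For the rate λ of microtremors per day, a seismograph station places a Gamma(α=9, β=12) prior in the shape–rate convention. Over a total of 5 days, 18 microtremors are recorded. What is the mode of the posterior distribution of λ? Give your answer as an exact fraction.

26/17

Total count 18 over total exposure 5 days.
The Gamma prior is conjugate for the Poisson rate, so λ | data ~ Gamma(9+18, 12+5) = Gamma(27, 17).
Posterior mode = (α'−1)/β' = 26/17.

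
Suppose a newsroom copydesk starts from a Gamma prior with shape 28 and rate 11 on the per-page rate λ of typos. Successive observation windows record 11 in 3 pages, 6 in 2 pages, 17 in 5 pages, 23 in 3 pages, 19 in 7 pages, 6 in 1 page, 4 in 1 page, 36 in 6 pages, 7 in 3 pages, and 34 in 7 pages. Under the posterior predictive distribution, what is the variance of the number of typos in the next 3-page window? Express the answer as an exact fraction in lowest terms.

Total count: 11 + 6 + 17 + 23 + 19 + 6 + 4 + 36 + 7 + 34 = 163.
Total exposure: 3 + 2 + 5 + 3 + 7 + 1 + 1 + 6 + 3 + 7 = 38 pages.
By Gamma–Poisson conjugacy, the posterior is Gamma(α + Σx, β + Σt) = Gamma(28 + 163, 11 + 38) = Gamma(191, 49).
The posterior predictive for a window of length T is Negative Binomial with variance T·α'·(β'+T)/β'² = 3·191·52/2401 = 29796/2401.

29796/2401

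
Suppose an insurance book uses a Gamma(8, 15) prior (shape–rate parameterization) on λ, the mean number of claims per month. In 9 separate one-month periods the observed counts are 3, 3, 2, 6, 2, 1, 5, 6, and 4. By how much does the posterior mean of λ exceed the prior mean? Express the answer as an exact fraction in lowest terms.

Total count: 3 + 3 + 2 + 6 + 2 + 1 + 5 + 6 + 4 = 32.
Total exposure: 9 months.
By Gamma–Poisson conjugacy, the posterior is Gamma(α + Σx, β + Σt) = Gamma(8 + 32, 15 + 9) = Gamma(40, 24).
Posterior mean = 40/24 = 5/3; prior mean = 8/15 = 8/15. Difference = 5/3 − 8/15 = 17/15.

17/15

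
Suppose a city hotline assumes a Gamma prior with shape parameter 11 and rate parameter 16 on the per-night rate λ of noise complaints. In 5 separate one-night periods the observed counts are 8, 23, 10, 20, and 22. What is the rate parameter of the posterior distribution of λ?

Total count: 8 + 23 + 10 + 20 + 22 = 83.
Total exposure: 5 nights.
Conjugate update: add total count to the shape and total exposure to the rate, giving Gamma(94, 21).

21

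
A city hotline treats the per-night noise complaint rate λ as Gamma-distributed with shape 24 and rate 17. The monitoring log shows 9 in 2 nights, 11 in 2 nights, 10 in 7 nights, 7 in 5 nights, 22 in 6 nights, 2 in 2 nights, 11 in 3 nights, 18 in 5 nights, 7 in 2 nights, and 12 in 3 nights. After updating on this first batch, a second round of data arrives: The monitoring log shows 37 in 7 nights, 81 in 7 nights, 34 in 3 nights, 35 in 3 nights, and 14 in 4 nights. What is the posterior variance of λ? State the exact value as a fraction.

Total count: 9 + 11 + 10 + 7 + 22 + 2 + 11 + 18 + 7 + 12 = 109.
Total exposure: 2 + 2 + 7 + 5 + 6 + 2 + 3 + 5 + 2 + 3 = 37 nights.
After the first batch: Gamma(24 + 109, 17 + 37) = Gamma(133, 54).
Total count: 37 + 81 + 34 + 35 + 14 = 201.
Total exposure: 7 + 7 + 3 + 3 + 4 = 24 nights.
After the second batch: Gamma(133 + 201, 54 + 24) = Gamma(334, 78).
Posterior variance = α'/β'² = 334/6084 = 167/3042.

167/3042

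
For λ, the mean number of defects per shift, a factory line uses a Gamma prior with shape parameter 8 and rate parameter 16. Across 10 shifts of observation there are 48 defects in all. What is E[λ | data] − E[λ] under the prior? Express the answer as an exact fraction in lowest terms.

43/26

Total count 48 over total exposure 10 shifts.
Gamma(α, β) with Poisson data over total exposure Σt gives posterior Gamma(α+Σx, β+Σt) = Gamma(56, 26).
Posterior mean = 56/26 = 28/13; prior mean = 8/16 = 1/2. Difference = 28/13 − 1/2 = 43/26.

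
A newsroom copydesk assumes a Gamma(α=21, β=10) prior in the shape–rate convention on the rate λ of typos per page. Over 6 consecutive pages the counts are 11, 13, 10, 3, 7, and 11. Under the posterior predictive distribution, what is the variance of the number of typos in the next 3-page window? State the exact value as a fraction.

1083/64

Total count: 11 + 13 + 10 + 3 + 7 + 11 = 55.
Total exposure: 6 pages.
Gamma(α, β) with Poisson data over total exposure Σt gives posterior Gamma(α+Σx, β+Σt) = Gamma(76, 16).
The posterior predictive for a window of length T is Negative Binomial with variance T·α'·(β'+T)/β'² = 3·76·19/256 = 1083/64.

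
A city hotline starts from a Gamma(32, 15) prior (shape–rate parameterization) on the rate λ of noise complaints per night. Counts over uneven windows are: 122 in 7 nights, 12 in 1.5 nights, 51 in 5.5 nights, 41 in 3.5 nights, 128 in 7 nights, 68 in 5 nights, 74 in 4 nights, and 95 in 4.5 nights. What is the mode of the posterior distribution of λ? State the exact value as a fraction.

622/53

Total count: 122 + 12 + 51 + 41 + 128 + 68 + 74 + 95 = 591.
Total exposure: 7 + 1.5 + 5.5 + 3.5 + 7 + 5 + 4 + 4.5 = 38 nights.
Conjugate update: add total count to the shape and total exposure to the rate, giving Gamma(623, 53).
Posterior mode = (α'−1)/β' = 622/53.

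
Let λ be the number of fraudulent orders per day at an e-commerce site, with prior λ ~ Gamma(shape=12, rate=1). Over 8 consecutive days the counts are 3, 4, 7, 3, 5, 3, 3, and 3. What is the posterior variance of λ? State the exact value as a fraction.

Total count: 3 + 4 + 7 + 3 + 5 + 3 + 3 + 3 = 31.
Total exposure: 8 days.
Posterior: α' = 12 + 31 = 43, β' = 1 + 8 = 9.
Posterior variance = α'/β'² = 43/81.

43/81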